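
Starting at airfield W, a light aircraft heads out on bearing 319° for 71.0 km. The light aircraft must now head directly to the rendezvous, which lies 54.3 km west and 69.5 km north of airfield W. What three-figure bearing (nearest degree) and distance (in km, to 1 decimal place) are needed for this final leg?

Leg 1 (319°, 71.0 km): east 71.0 sin 319° = -46.58, north 71.0 cos 319° = 53.58
Current position: (-46.58, 53.58). Target: (-54.3, 69.5). Remaining: Δeast = -7.72, Δnorth = 15.92.
Bearing = atan2(-7.72, 15.92) mod 360° = 334.12°; distance = √((-7.72)² + (15.92)²) = 17.689 km.

334°, 17.7 km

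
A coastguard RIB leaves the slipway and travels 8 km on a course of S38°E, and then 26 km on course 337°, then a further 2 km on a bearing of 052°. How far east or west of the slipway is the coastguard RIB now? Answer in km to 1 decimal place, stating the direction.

Leg 1 (S38°E, 8 km): east 8 sin 142° = 4.93, north 8 cos 142° = -6.30
Leg 2 (337°, 26 km): east 26 sin 337° = -10.16, north 26 cos 337° = 23.93
Leg 3 (052°, 2 km): east 2 sin 52° = 1.58, north 2 cos 52° = 1.23
Net east component: -3.66 km.

3.7 km west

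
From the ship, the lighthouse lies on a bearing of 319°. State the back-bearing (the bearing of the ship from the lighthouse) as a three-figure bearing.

139°

Back-bearing = 319° − 180° = 139°.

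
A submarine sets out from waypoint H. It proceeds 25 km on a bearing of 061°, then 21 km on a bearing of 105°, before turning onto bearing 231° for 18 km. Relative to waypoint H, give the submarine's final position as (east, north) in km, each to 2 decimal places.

(28.16, -4.64)

Leg 1 (061°, 25 km): east 25 sin 61° = 21.87, north 25 cos 61° = 12.12
Leg 2 (105°, 21 km): east 21 sin 105° = 20.28, north 21 cos 105° = -5.44
Leg 3 (231°, 18 km): east 18 sin 231° = -13.99, north 18 cos 231° = -11.33
Summing: 28.16 km east, -4.64 km north → (28.16, -4.64).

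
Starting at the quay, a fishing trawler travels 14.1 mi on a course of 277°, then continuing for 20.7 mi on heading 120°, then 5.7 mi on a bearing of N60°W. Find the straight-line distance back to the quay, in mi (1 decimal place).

5.9 mi

Leg 1 (277°, 14.1 mi): east 14.1 sin 277° = -13.99, north 14.1 cos 277° = 1.72
Leg 2 (120°, 20.7 mi): east 20.7 sin 120° = 17.93, north 20.7 cos 120° = -10.35
Leg 3 (N60°W, 5.7 mi): east 5.7 sin 300° = -4.94, north 5.7 cos 300° = 2.85
Net: -1.00 east, -5.78 north. Distance = √((-1.00)² + (-5.78)²) = 5.868 mi.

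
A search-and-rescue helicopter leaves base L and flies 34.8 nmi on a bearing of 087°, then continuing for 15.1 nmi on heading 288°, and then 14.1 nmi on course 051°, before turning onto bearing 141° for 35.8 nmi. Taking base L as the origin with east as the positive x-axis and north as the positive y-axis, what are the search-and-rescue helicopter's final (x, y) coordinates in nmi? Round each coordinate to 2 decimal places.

Leg 1 (087°, 34.8 nmi): east 34.8 sin 87° = 34.75, north 34.8 cos 87° = 1.82
Leg 2 (288°, 15.1 nmi): east 15.1 sin 288° = -14.36, north 15.1 cos 288° = 4.67
Leg 3 (051°, 14.1 nmi): east 14.1 sin 51° = 10.96, north 14.1 cos 51° = 8.87
Leg 4 (141°, 35.8 nmi): east 35.8 sin 141° = 22.53, north 35.8 cos 141° = -27.82
Summing: 53.88 nmi east, -12.46 nmi north → (53.88, -12.46).

(53.88, -12.46)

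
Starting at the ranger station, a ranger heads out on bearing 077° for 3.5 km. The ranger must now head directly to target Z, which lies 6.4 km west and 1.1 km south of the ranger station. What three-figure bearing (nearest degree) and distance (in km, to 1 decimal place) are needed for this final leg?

Leg 1 (077°, 3.5 km): east 3.5 sin 77° = 3.41, north 3.5 cos 77° = 0.79
Current position: (3.41, 0.79). Target: (-6.4, -1.1). Remaining: Δeast = -9.81, Δnorth = -1.89.
Bearing = atan2(-9.81, -1.89) mod 360° = 259.11°; distance = √((-9.81)² + (-1.89)²) = 9.990 km.

259°, 10.0 km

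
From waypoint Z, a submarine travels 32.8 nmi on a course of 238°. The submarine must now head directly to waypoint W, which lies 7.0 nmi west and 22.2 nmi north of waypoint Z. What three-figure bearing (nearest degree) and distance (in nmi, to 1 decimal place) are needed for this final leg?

Leg 1 (238°, 32.8 nmi): east 32.8 sin 238° = -27.82, north 32.8 cos 238° = -17.38
Current position: (-27.82, -17.38). Target: (-7.0, 22.2). Remaining: Δeast = 20.82, Δnorth = 39.58.
Bearing = atan2(20.82, 39.58) mod 360° = 27.74°; distance = √((20.82)² + (39.58)²) = 44.721 nmi.

028°, 44.7 nmi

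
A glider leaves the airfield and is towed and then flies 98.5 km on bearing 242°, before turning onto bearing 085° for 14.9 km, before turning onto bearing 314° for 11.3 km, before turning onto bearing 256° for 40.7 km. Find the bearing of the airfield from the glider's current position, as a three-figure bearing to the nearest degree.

Leg 1 (242°, 98.5 km): east 98.5 sin 242° = -86.97, north 98.5 cos 242° = -46.24
Leg 2 (085°, 14.9 km): east 14.9 sin 85° = 14.84, north 14.9 cos 85° = 1.30
Leg 3 (314°, 11.3 km): east 11.3 sin 314° = -8.13, north 11.3 cos 314° = 7.85
Leg 4 (256°, 40.7 km): east 40.7 sin 256° = -39.49, north 40.7 cos 256° = -9.85
Net displacement: -119.75 east, -46.94 north. Direction back to start is (119.75, 46.94): bearing = atan2(119.75, 46.94) mod 360° = 68.59° ≈ 069°.

069°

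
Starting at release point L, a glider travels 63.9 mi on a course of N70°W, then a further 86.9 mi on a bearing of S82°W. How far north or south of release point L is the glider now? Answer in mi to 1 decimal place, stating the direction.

9.8 mi north

Leg 1 (N70°W, 63.9 mi): east 63.9 sin 290° = -60.05, north 63.9 cos 290° = 21.86
Leg 2 (S82°W, 86.9 mi): east 86.9 sin 262° = -86.05, north 86.9 cos 262° = -12.09
Net north component: 9.76 mi.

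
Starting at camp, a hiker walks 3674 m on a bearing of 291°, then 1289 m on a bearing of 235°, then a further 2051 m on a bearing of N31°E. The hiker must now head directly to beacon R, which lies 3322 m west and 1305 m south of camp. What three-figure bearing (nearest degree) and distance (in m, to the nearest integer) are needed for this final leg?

178°, 3642 m

Leg 1 (291°, 3674 m): east 3674 sin 291° = -3429.97, north 3674 cos 291° = 1316.64
Leg 2 (235°, 1289 m): east 1289 sin 235° = -1055.89, north 1289 cos 235° = -739.34
Leg 3 (N31°E, 2051 m): east 2051 sin 31° = 1056.34, north 2051 cos 31° = 1758.05
Current position: (-3429.52, 2335.35). Target: (-3322, -1305). Remaining: Δeast = 107.52, Δnorth = -3640.35.
Bearing = atan2(107.52, -3640.35) mod 360° = 178.31°; distance = √((107.52)² + (-3640.35)²) = 3641.941 m.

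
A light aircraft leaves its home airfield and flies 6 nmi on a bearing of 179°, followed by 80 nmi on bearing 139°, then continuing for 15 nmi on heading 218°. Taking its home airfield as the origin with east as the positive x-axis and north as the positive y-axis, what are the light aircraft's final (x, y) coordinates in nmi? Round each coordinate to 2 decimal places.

(43.35, -78.20)

Leg 1 (179°, 6 nmi): east 6 sin 179° = 0.10, north 6 cos 179° = -6.00
Leg 2 (139°, 80 nmi): east 80 sin 139° = 52.48, north 80 cos 139° = -60.38
Leg 3 (218°, 15 nmi): east 15 sin 218° = -9.23, north 15 cos 218° = -11.82
Summing: 43.35 nmi east, -78.20 nmi north → (43.35, -78.20).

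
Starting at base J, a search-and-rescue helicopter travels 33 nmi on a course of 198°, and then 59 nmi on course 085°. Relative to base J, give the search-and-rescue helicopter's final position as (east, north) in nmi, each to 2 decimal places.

Leg 1 (198°, 33 nmi): east 33 sin 198° = -10.20, north 33 cos 198° = -31.38
Leg 2 (085°, 59 nmi): east 59 sin 85° = 58.78, north 59 cos 85° = 5.14
Summing: 48.58 nmi east, -26.24 nmi north → (48.58, -26.24).

(48.58, -26.24)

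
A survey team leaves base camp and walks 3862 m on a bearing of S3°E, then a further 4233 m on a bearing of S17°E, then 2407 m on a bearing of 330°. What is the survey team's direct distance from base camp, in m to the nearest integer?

5825 m

Leg 1 (S3°E, 3862 m): east 3862 sin 177° = 202.12, north 3862 cos 177° = -3856.71
Leg 2 (S17°E, 4233 m): east 4233 sin 163° = 1237.61, north 4233 cos 163° = -4048.04
Leg 3 (330°, 2407 m): east 2407 sin 330° = -1203.50, north 2407 cos 330° = 2084.52
Net: 236.23 east, -5820.22 north. Distance = √((236.23)² + (-5820.22)²) = 5825.014 m.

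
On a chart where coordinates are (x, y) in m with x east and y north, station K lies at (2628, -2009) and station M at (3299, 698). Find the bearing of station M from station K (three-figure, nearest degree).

Δeast = 3299 − 2628 = 671.00; Δnorth = 698 − -2009 = 2707.00.
Bearing = atan2(Δeast, Δnorth) mod 360° = 13.92° ≈ 014°.

014°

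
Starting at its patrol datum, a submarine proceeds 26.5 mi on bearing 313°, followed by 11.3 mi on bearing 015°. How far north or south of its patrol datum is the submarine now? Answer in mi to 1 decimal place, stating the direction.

Leg 1 (313°, 26.5 mi): east 26.5 sin 313° = -19.38, north 26.5 cos 313° = 18.07
Leg 2 (015°, 11.3 mi): east 11.3 sin 15° = 2.92, north 11.3 cos 15° = 10.91
Net north component: 28.99 mi.

29.0 mi north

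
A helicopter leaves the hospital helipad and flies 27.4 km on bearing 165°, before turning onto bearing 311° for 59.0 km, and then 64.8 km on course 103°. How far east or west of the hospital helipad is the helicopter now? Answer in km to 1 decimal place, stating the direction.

Leg 1 (165°, 27.4 km): east 27.4 sin 165° = 7.09, north 27.4 cos 165° = -26.47
Leg 2 (311°, 59.0 km): east 59.0 sin 311° = -44.53, north 59.0 cos 311° = 38.71
Leg 3 (103°, 64.8 km): east 64.8 sin 103° = 63.14, north 64.8 cos 103° = -14.58
Net east component: 25.70 km.

25.7 km east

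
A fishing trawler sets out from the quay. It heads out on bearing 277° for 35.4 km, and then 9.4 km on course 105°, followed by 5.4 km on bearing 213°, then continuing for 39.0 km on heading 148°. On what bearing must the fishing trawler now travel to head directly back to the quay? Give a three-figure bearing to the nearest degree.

013°

Leg 1 (277°, 35.4 km): east 35.4 sin 277° = -35.14, north 35.4 cos 277° = 4.31
Leg 2 (105°, 9.4 km): east 9.4 sin 105° = 9.08, north 9.4 cos 105° = -2.43
Leg 3 (213°, 5.4 km): east 5.4 sin 213° = -2.94, north 5.4 cos 213° = -4.53
Leg 4 (148°, 39.0 km): east 39.0 sin 148° = 20.67, north 39.0 cos 148° = -33.07
Net displacement: -8.33 east, -35.72 north. Direction back to start is (8.33, 35.72): bearing = atan2(8.33, 35.72) mod 360° = 13.13° ≈ 013°.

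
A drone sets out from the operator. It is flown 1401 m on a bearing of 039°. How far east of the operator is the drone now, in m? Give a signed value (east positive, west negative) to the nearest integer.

Leg 1 (039°, 1401 m): east 1401 sin 39° = 881.68, north 1401 cos 39° = 1088.78
Net east component: 881.68 m.

882 m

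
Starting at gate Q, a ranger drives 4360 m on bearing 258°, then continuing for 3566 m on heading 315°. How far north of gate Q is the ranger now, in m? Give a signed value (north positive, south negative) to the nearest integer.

1615 m

Leg 1 (258°, 4360 m): east 4360 sin 258° = -4264.72, north 4360 cos 258° = -906.49
Leg 2 (315°, 3566 m): east 3566 sin 315° = -2521.54, north 3566 cos 315° = 2521.54
Net north component: 1615.05 m.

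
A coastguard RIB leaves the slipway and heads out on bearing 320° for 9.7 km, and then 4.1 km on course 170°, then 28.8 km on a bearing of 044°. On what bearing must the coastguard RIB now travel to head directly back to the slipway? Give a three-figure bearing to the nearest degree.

211°

Leg 1 (320°, 9.7 km): east 9.7 sin 320° = -6.24, north 9.7 cos 320° = 7.43
Leg 2 (170°, 4.1 km): east 4.1 sin 170° = 0.71, north 4.1 cos 170° = -4.04
Leg 3 (044°, 28.8 km): east 28.8 sin 44° = 20.01, north 28.8 cos 44° = 20.72
Net displacement: 14.48 east, 24.11 north. Direction back to start is (-14.48, -24.11): bearing = atan2(-14.48, -24.11) mod 360° = 210.99° ≈ 211°.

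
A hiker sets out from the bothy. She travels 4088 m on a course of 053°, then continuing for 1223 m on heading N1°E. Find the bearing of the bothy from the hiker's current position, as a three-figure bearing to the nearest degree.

222°

Leg 1 (053°, 4088 m): east 4088 sin 53° = 3264.82, north 4088 cos 53° = 2460.22
Leg 2 (N1°E, 1223 m): east 1223 sin 1° = 21.34, north 1223 cos 1° = 1222.81
Net displacement: 3286.17 east, 3683.03 north. Direction back to start is (-3286.17, -3683.03): bearing = atan2(-3286.17, -3683.03) mod 360° = 221.74° ≈ 222°.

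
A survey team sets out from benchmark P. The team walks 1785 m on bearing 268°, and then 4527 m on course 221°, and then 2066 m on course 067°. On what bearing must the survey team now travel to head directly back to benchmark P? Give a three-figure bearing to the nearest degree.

Leg 1 (268°, 1785 m): east 1785 sin 268° = -1783.91, north 1785 cos 268° = -62.30
Leg 2 (221°, 4527 m): east 4527 sin 221° = -2969.98, north 4527 cos 221° = -3416.57
Leg 3 (067°, 2066 m): east 2066 sin 67° = 1901.76, north 2066 cos 67° = 807.25
Net displacement: -2852.13 east, -2671.62 north. Direction back to start is (2852.13, 2671.62): bearing = atan2(2852.13, 2671.62) mod 360° = 46.87° ≈ 047°.

047°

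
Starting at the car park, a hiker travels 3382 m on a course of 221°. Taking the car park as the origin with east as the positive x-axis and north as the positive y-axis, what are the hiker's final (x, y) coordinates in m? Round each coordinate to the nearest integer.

(-2219, -2552)

Leg 1 (221°, 3382 m): east 3382 sin 221° = -2218.79, north 3382 cos 221° = -2552.43
Summing: -2218.79 m east, -2552.43 m north → (-2219, -2552).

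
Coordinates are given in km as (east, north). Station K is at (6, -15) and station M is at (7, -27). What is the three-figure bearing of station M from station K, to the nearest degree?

Δeast = 7 − 6 = 1.00; Δnorth = -27 − -15 = -12.00.
Bearing = atan2(Δeast, Δnorth) mod 360° = 175.24° ≈ 175°.

175°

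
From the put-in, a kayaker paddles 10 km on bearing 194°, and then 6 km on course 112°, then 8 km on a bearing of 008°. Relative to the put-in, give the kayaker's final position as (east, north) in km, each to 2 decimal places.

Leg 1 (194°, 10 km): east 10 sin 194° = -2.42, north 10 cos 194° = -9.70
Leg 2 (112°, 6 km): east 6 sin 112° = 5.56, north 6 cos 112° = -2.25
Leg 3 (008°, 8 km): east 8 sin 8° = 1.11, north 8 cos 8° = 7.92
Summing: 4.26 km east, -4.03 km north → (4.26, -4.03).

(4.26, -4.03)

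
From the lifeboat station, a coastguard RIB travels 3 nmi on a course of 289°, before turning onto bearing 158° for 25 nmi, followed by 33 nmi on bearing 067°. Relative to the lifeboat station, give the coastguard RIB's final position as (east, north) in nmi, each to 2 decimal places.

(36.91, -9.31)

Leg 1 (289°, 3 nmi): east 3 sin 289° = -2.84, north 3 cos 289° = 0.98
Leg 2 (158°, 25 nmi): east 25 sin 158° = 9.37, north 25 cos 158° = -23.18
Leg 3 (067°, 33 nmi): east 33 sin 67° = 30.38, north 33 cos 67° = 12.89
Summing: 36.91 nmi east, -9.31 nmi north → (36.91, -9.31).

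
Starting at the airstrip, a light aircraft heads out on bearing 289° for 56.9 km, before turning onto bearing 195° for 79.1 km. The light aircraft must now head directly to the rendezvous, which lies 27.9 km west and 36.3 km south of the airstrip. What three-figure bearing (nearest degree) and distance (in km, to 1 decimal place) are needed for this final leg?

065°, 51.1 km

Leg 1 (289°, 56.9 km): east 56.9 sin 289° = -53.80, north 56.9 cos 289° = 18.52
Leg 2 (195°, 79.1 km): east 79.1 sin 195° = -20.47, north 79.1 cos 195° = -76.40
Current position: (-74.27, -57.88). Target: (-27.9, -36.3). Remaining: Δeast = 46.37, Δnorth = 21.58.
Bearing = atan2(46.37, 21.58) mod 360° = 65.04°; distance = √((46.37)² + (21.58)²) = 51.148 km.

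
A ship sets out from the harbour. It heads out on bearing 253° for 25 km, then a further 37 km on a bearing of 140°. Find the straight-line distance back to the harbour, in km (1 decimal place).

Leg 1 (253°, 25 km): east 25 sin 253° = -23.91, north 25 cos 253° = -7.31
Leg 2 (140°, 37 km): east 37 sin 140° = 23.78, north 37 cos 140° = -28.34
Net: -0.12 east, -35.65 north. Distance = √((-0.12)² + (-35.65)²) = 35.653 km.

35.7 km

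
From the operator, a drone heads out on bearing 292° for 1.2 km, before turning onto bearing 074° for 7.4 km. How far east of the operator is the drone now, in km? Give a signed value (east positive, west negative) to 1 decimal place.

Leg 1 (292°, 1.2 km): east 1.2 sin 292° = -1.11, north 1.2 cos 292° = 0.45
Leg 2 (074°, 7.4 km): east 7.4 sin 74° = 7.11, north 7.4 cos 74° = 2.04
Net east component: 6.00 km.

6.0 km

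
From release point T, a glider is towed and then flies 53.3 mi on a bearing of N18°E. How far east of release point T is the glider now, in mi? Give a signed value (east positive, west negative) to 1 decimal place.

Leg 1 (N18°E, 53.3 mi): east 53.3 sin 18° = 16.47, north 53.3 cos 18° = 50.69
Net east component: 16.47 mi.

16.5 mi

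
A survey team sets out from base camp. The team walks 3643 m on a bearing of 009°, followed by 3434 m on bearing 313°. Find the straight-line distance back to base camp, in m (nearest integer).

6249 m

Leg 1 (009°, 3643 m): east 3643 sin 9° = 569.89, north 3643 cos 9° = 3598.15
Leg 2 (313°, 3434 m): east 3434 sin 313° = -2511.47, north 3434 cos 313° = 2341.98
Net: -1941.58 east, 5940.13 north. Distance = √((-1941.58)² + (5940.13)²) = 6249.390 m.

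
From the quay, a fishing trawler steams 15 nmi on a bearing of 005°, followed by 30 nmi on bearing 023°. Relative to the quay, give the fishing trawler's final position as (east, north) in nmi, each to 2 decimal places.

Leg 1 (005°, 15 nmi): east 15 sin 5° = 1.31, north 15 cos 5° = 14.94
Leg 2 (023°, 30 nmi): east 30 sin 23° = 11.72, north 30 cos 23° = 27.62
Summing: 13.03 nmi east, 42.56 nmi north → (13.03, 42.56).

(13.03, 42.56)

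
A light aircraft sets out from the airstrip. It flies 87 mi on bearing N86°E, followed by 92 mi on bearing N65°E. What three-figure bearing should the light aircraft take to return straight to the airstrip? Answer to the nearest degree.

255°

Leg 1 (N86°E, 87 mi): east 87 sin 86° = 86.79, north 87 cos 86° = 6.07
Leg 2 (N65°E, 92 mi): east 92 sin 65° = 83.38, north 92 cos 65° = 38.88
Net displacement: 170.17 east, 44.95 north. Direction back to start is (-170.17, -44.95): bearing = atan2(-170.17, -44.95) mod 360° = 255.20° ≈ 255°.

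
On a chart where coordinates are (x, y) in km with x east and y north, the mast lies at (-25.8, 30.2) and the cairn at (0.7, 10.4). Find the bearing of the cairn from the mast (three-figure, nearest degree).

Δeast = 0.7 − -25.8 = 26.50; Δnorth = 10.4 − 30.2 = -19.80.
Bearing = atan2(Δeast, Δnorth) mod 360° = 126.77° ≈ 127°.

127°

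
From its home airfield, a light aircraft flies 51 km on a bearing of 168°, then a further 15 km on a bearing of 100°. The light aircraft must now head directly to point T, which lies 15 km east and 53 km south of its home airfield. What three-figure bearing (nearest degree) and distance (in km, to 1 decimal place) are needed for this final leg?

Leg 1 (168°, 51 km): east 51 sin 168° = 10.60, north 51 cos 168° = -49.89
Leg 2 (100°, 15 km): east 15 sin 100° = 14.77, north 15 cos 100° = -2.60
Current position: (25.38, -52.49). Target: (15, -53). Remaining: Δeast = -10.38, Δnorth = -0.51.
Bearing = atan2(-10.38, -0.51) mod 360° = 267.19°; distance = √((-10.38)² + (-0.51)²) = 10.388 km.

267°, 10.4 km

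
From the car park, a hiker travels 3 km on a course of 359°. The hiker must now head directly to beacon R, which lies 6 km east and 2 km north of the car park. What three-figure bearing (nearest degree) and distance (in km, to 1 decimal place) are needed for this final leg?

099°, 6.1 km

Leg 1 (359°, 3 km): east 3 sin 359° = -0.05, north 3 cos 359° = 3.00
Current position: (-0.05, 3.00). Target: (6, 2). Remaining: Δeast = 6.05, Δnorth = -1.00.
Bearing = atan2(6.05, -1.00) mod 360° = 99.38°; distance = √((6.05)² + (-1.00)²) = 6.134 km.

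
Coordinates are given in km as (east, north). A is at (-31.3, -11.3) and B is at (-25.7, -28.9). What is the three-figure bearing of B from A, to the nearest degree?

162°

Δeast = -25.7 − -31.3 = 5.60; Δnorth = -28.9 − -11.3 = -17.60.
Bearing = atan2(Δeast, Δnorth) mod 360° = 162.35° ≈ 162°.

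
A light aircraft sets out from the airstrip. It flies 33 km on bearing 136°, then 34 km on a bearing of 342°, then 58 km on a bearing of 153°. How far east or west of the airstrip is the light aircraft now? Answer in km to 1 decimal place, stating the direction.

Leg 1 (136°, 33 km): east 33 sin 136° = 22.92, north 33 cos 136° = -23.74
Leg 2 (342°, 34 km): east 34 sin 342° = -10.51, north 34 cos 342° = 32.34
Leg 3 (153°, 58 km): east 58 sin 153° = 26.33, north 58 cos 153° = -51.68
Net east component: 38.75 km.

38.7 km east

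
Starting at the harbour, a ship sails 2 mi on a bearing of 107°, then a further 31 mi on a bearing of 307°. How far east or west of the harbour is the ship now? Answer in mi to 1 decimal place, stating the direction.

Leg 1 (107°, 2 mi): east 2 sin 107° = 1.91, north 2 cos 107° = -0.58
Leg 2 (307°, 31 mi): east 31 sin 307° = -24.76, north 31 cos 307° = 18.66
Net east component: -22.85 mi.

22.8 mi west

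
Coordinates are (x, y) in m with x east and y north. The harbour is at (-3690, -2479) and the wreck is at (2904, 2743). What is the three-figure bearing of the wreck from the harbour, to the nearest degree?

Δeast = 2904 − -3690 = 6594.00; Δnorth = 2743 − -2479 = 5222.00.
Bearing = atan2(Δeast, Δnorth) mod 360° = 51.62° ≈ 052°.

052°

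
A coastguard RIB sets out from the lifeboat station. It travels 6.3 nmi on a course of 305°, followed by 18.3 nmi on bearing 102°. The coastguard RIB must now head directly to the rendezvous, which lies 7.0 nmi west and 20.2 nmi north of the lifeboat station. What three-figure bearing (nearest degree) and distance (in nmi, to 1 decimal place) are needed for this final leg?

Leg 1 (305°, 6.3 nmi): east 6.3 sin 305° = -5.16, north 6.3 cos 305° = 3.61
Leg 2 (102°, 18.3 nmi): east 18.3 sin 102° = 17.90, north 18.3 cos 102° = -3.80
Current position: (12.74, -0.19). Target: (-7.0, 20.2). Remaining: Δeast = -19.74, Δnorth = 20.39.
Bearing = atan2(-19.74, 20.39) mod 360° = 315.93°; distance = √((-19.74)² + (20.39)²) = 28.380 nmi.

316°, 28.4 nmi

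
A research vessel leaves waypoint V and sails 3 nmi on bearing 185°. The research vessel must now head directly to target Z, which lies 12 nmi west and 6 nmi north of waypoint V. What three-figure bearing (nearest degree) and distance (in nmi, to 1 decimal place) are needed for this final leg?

Leg 1 (185°, 3 nmi): east 3 sin 185° = -0.26, north 3 cos 185° = -2.99
Current position: (-0.26, -2.99). Target: (-12, 6). Remaining: Δeast = -11.74, Δnorth = 8.99.
Bearing = atan2(-11.74, 8.99) mod 360° = 307.44°; distance = √((-11.74)² + (8.99)²) = 14.785 nmi.

307°, 14.8 nmi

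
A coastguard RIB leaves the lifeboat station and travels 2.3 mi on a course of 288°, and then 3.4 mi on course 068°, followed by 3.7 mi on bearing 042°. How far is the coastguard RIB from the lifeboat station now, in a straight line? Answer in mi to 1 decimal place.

5.9 mi

Leg 1 (288°, 2.3 mi): east 2.3 sin 288° = -2.19, north 2.3 cos 288° = 0.71
Leg 2 (068°, 3.4 mi): east 3.4 sin 68° = 3.15, north 3.4 cos 68° = 1.27
Leg 3 (042°, 3.7 mi): east 3.7 sin 42° = 2.48, north 3.7 cos 42° = 2.75
Net: 3.44 east, 4.73 north. Distance = √((3.44)² + (4.73)²) = 5.852 mi.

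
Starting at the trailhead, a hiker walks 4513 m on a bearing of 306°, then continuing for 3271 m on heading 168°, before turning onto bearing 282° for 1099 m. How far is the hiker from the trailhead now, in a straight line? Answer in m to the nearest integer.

4059 m

Leg 1 (306°, 4513 m): east 4513 sin 306° = -3651.09, north 4513 cos 306° = 2652.67
Leg 2 (168°, 3271 m): east 3271 sin 168° = 680.08, north 3271 cos 168° = -3199.52
Leg 3 (282°, 1099 m): east 1099 sin 282° = -1074.98, north 1099 cos 282° = 228.49
Net: -4046.00 east, -318.35 north. Distance = √((-4046.00)² + (-318.35)²) = 4058.504 m.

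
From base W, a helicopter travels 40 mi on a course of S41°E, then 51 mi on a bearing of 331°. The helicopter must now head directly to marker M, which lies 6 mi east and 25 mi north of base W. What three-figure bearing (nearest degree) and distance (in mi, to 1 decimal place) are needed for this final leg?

Leg 1 (S41°E, 40 mi): east 40 sin 139° = 26.24, north 40 cos 139° = -30.19
Leg 2 (331°, 51 mi): east 51 sin 331° = -24.73, north 51 cos 331° = 44.61
Current position: (1.52, 14.42). Target: (6, 25). Remaining: Δeast = 4.48, Δnorth = 10.58.
Bearing = atan2(4.48, 10.58) mod 360° = 22.96°; distance = √((4.48)² + (10.58)²) = 11.493 mi.

023°, 11.5 mi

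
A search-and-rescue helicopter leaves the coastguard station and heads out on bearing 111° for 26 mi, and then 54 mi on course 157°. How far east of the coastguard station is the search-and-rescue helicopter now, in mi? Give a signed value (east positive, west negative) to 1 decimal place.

Leg 1 (111°, 26 mi): east 26 sin 111° = 24.27, north 26 cos 111° = -9.32
Leg 2 (157°, 54 mi): east 54 sin 157° = 21.10, north 54 cos 157° = -49.71
Net east component: 45.37 mi.

45.4 mi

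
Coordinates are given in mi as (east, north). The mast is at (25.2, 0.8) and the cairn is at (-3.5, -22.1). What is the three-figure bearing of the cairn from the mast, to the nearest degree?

Δeast = -3.5 − 25.2 = -28.70; Δnorth = -22.1 − 0.8 = -22.90.
Bearing = atan2(Δeast, Δnorth) mod 360° = 231.41° ≈ 231°.

231°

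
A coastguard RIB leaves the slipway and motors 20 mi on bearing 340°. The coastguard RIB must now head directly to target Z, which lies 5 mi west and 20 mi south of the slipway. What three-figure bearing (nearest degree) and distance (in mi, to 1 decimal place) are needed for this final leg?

177°, 38.8 mi

Leg 1 (340°, 20 mi): east 20 sin 340° = -6.84, north 20 cos 340° = 18.79
Current position: (-6.84, 18.79). Target: (-5, -20). Remaining: Δeast = 1.84, Δnorth = -38.79.
Bearing = atan2(1.84, -38.79) mod 360° = 177.28°; distance = √((1.84)² + (-38.79)²) = 38.837 mi.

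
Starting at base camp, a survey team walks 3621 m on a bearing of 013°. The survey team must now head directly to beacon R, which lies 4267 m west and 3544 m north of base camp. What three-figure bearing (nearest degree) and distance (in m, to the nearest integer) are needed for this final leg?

270°, 5082 m

Leg 1 (013°, 3621 m): east 3621 sin 13° = 814.55, north 3621 cos 13° = 3528.19
Current position: (814.55, 3528.19). Target: (-4267, 3544). Remaining: Δeast = -5081.55, Δnorth = 15.81.
Bearing = atan2(-5081.55, 15.81) mod 360° = 270.18°; distance = √((-5081.55)² + (15.81)²) = 5081.572 m.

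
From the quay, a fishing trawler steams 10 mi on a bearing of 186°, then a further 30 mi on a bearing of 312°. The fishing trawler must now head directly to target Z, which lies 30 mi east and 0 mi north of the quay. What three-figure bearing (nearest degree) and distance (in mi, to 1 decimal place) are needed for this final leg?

Leg 1 (186°, 10 mi): east 10 sin 186° = -1.05, north 10 cos 186° = -9.95
Leg 2 (312°, 30 mi): east 30 sin 312° = -22.29, north 30 cos 312° = 20.07
Current position: (-23.34, 10.13). Target: (30, 0). Remaining: Δeast = 53.34, Δnorth = -10.13.
Bearing = atan2(53.34, -10.13) mod 360° = 100.75°; distance = √((53.34)² + (-10.13)²) = 54.293 mi.

101°, 54.3 mi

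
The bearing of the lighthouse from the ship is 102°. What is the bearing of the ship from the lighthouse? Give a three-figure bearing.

Back-bearing = 102° + 180° = 282°.

282°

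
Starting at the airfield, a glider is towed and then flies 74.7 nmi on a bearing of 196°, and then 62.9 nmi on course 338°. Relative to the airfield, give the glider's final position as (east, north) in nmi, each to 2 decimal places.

Leg 1 (196°, 74.7 nmi): east 74.7 sin 196° = -20.59, north 74.7 cos 196° = -71.81
Leg 2 (338°, 62.9 nmi): east 62.9 sin 338° = -23.56, north 62.9 cos 338° = 58.32
Summing: -44.15 nmi east, -13.49 nmi north → (-44.15, -13.49).

(-44.15, -13.49)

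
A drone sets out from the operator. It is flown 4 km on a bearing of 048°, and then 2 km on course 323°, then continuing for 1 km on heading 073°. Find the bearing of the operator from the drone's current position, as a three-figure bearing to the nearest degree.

211°

Leg 1 (048°, 4 km): east 4 sin 48° = 2.97, north 4 cos 48° = 2.68
Leg 2 (323°, 2 km): east 2 sin 323° = -1.20, north 2 cos 323° = 1.60
Leg 3 (073°, 1 km): east 1 sin 73° = 0.96, north 1 cos 73° = 0.29
Net displacement: 2.73 east, 4.57 north. Direction back to start is (-2.73, -4.57): bearing = atan2(-2.73, -4.57) mod 360° = 210.83° ≈ 211°.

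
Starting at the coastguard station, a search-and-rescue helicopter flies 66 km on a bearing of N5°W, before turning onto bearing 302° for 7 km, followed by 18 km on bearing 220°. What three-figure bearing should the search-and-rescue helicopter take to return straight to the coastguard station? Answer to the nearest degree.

157°

Leg 1 (N5°W, 66 km): east 66 sin 355° = -5.75, north 66 cos 355° = 65.75
Leg 2 (302°, 7 km): east 7 sin 302° = -5.94, north 7 cos 302° = 3.71
Leg 3 (220°, 18 km): east 18 sin 220° = -11.57, north 18 cos 220° = -13.79
Net displacement: -23.26 east, 55.67 north. Direction back to start is (23.26, -55.67): bearing = atan2(23.26, -55.67) mod 360° = 157.32° ≈ 157°.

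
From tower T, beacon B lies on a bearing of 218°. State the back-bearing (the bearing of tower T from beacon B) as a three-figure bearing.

038°

Back-bearing = 218° − 180° = 038°.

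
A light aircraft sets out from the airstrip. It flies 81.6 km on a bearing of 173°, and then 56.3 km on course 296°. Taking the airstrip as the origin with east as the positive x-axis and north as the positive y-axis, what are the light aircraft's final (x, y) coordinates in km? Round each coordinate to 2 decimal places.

Leg 1 (173°, 81.6 km): east 81.6 sin 173° = 9.94, north 81.6 cos 173° = -80.99
Leg 2 (296°, 56.3 km): east 56.3 sin 296° = -50.60, north 56.3 cos 296° = 24.68
Summing: -40.66 km east, -56.31 km north → (-40.66, -56.31).

(-40.66, -56.31)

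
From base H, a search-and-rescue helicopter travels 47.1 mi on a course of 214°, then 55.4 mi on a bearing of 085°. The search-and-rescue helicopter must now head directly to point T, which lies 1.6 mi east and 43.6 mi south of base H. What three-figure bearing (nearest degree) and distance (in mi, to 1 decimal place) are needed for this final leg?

251°, 28.8 mi

Leg 1 (214°, 47.1 mi): east 47.1 sin 214° = -26.34, north 47.1 cos 214° = -39.05
Leg 2 (085°, 55.4 mi): east 55.4 sin 85° = 55.19, north 55.4 cos 85° = 4.83
Current position: (28.85, -34.22). Target: (1.6, -43.6). Remaining: Δeast = -27.25, Δnorth = -9.38.
Bearing = atan2(-27.25, -9.38) mod 360° = 251.00°; distance = √((-27.25)² + (-9.38)²) = 28.821 mi.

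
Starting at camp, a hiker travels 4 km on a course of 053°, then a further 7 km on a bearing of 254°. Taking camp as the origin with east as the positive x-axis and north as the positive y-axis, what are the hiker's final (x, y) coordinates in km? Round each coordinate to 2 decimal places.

Leg 1 (053°, 4 km): east 4 sin 53° = 3.19, north 4 cos 53° = 2.41
Leg 2 (254°, 7 km): east 7 sin 254° = -6.73, north 7 cos 254° = -1.93
Summing: -3.53 km east, 0.48 km north → (-3.53, 0.48).

(-3.53, 0.48)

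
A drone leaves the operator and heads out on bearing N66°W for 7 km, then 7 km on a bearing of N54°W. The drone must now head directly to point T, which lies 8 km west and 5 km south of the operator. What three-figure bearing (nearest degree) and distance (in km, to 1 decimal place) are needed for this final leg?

161°, 12.6 km

Leg 1 (N66°W, 7 km): east 7 sin 294° = -6.39, north 7 cos 294° = 2.85
Leg 2 (N54°W, 7 km): east 7 sin 306° = -5.66, north 7 cos 306° = 4.11
Current position: (-12.06, 6.96). Target: (-8, -5). Remaining: Δeast = 4.06, Δnorth = -11.96.
Bearing = atan2(4.06, -11.96) mod 360° = 161.26°; distance = √((4.06)² + (-11.96)²) = 12.631 km.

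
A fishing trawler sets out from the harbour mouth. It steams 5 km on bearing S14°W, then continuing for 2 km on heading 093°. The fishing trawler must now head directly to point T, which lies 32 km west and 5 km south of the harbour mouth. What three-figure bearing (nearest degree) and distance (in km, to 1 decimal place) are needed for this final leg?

270°, 32.8 km

Leg 1 (S14°W, 5 km): east 5 sin 194° = -1.21, north 5 cos 194° = -4.85
Leg 2 (093°, 2 km): east 2 sin 93° = 2.00, north 2 cos 93° = -0.10
Current position: (0.79, -4.96). Target: (-32, -5). Remaining: Δeast = -32.79, Δnorth = -0.04.
Bearing = atan2(-32.79, -0.04) mod 360° = 269.92°; distance = √((-32.79)² + (-0.04)²) = 32.788 km.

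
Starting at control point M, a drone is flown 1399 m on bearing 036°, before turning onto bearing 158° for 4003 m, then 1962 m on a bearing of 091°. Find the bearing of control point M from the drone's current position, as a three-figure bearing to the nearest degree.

301°

Leg 1 (036°, 1399 m): east 1399 sin 36° = 822.31, north 1399 cos 36° = 1131.81
Leg 2 (158°, 4003 m): east 4003 sin 158° = 1499.55, north 4003 cos 158° = -3711.52
Leg 3 (091°, 1962 m): east 1962 sin 91° = 1961.70, north 1962 cos 91° = -34.24
Net displacement: 4283.56 east, -2613.94 north. Direction back to start is (-4283.56, 2613.94): bearing = atan2(-4283.56, 2613.94) mod 360° = 301.39° ≈ 301°.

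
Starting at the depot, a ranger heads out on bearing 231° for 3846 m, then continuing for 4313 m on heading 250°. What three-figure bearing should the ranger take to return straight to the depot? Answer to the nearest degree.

Leg 1 (231°, 3846 m): east 3846 sin 231° = -2988.90, north 3846 cos 231° = -2420.37
Leg 2 (250°, 4313 m): east 4313 sin 250° = -4052.89, north 4313 cos 250° = -1475.13
Net displacement: -7041.80 east, -3895.50 north. Direction back to start is (7041.80, 3895.50): bearing = atan2(7041.80, 3895.50) mod 360° = 61.05° ≈ 061°.

061°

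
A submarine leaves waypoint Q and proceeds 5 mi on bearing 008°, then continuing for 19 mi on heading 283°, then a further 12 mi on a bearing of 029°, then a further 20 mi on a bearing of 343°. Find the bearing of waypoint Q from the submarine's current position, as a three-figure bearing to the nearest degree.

Leg 1 (008°, 5 mi): east 5 sin 8° = 0.70, north 5 cos 8° = 4.95
Leg 2 (283°, 19 mi): east 19 sin 283° = -18.51, north 19 cos 283° = 4.27
Leg 3 (029°, 12 mi): east 12 sin 29° = 5.82, north 12 cos 29° = 10.50
Leg 4 (343°, 20 mi): east 20 sin 343° = -5.85, north 20 cos 343° = 19.13
Net displacement: -17.85 east, 38.85 north. Direction back to start is (17.85, -38.85): bearing = atan2(17.85, -38.85) mod 360° = 155.33° ≈ 155°.

155°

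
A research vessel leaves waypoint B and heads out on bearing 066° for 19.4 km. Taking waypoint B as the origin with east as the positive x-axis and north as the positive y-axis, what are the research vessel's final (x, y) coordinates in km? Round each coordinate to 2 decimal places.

(17.72, 7.89)

Leg 1 (066°, 19.4 km): east 19.4 sin 66° = 17.72, north 19.4 cos 66° = 7.89
Summing: 17.72 km east, 7.89 km north → (17.72, 7.89).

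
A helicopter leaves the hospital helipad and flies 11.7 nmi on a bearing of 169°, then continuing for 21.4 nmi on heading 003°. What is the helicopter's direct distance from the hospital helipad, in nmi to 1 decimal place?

10.4 nmi

Leg 1 (169°, 11.7 nmi): east 11.7 sin 169° = 2.23, north 11.7 cos 169° = -11.49
Leg 2 (003°, 21.4 nmi): east 21.4 sin 3° = 1.12, north 21.4 cos 3° = 21.37
Net: 3.35 east, 9.89 north. Distance = √((3.35)² + (9.89)²) = 10.439 nmi.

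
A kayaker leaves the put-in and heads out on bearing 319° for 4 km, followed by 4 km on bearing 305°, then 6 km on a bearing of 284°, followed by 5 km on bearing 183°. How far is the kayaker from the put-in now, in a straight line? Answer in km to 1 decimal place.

Leg 1 (319°, 4 km): east 4 sin 319° = -2.62, north 4 cos 319° = 3.02
Leg 2 (305°, 4 km): east 4 sin 305° = -3.28, north 4 cos 305° = 2.29
Leg 3 (284°, 6 km): east 6 sin 284° = -5.82, north 6 cos 284° = 1.45
Leg 4 (183°, 5 km): east 5 sin 183° = -0.26, north 5 cos 183° = -4.99
Net: -11.98 east, 1.77 north. Distance = √((-11.98)² + (1.77)²) = 12.115 km.

12.1 km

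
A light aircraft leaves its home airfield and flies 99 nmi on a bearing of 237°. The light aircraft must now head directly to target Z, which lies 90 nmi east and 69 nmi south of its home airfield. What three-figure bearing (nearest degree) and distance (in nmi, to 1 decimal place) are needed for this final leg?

Leg 1 (237°, 99 nmi): east 99 sin 237° = -83.03, north 99 cos 237° = -53.92
Current position: (-83.03, -53.92). Target: (90, -69). Remaining: Δeast = 173.03, Δnorth = -15.08.
Bearing = atan2(173.03, -15.08) mod 360° = 94.98°; distance = √((173.03)² + (-15.08)²) = 173.684 nmi.

095°, 173.7 nmi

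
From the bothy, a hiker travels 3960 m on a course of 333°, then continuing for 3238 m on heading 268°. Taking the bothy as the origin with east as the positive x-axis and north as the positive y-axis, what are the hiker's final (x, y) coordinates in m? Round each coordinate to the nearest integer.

(-5034, 3415)

Leg 1 (333°, 3960 m): east 3960 sin 333° = -1797.80, north 3960 cos 333° = 3528.39
Leg 2 (268°, 3238 m): east 3238 sin 268° = -3236.03, north 3238 cos 268° = -113.00
Summing: -5033.83 m east, 3415.38 m north → (-5034, 3415).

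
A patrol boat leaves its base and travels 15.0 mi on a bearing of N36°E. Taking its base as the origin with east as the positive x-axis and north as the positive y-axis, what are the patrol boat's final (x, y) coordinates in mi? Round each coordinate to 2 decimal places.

Leg 1 (N36°E, 15.0 mi): east 15.0 sin 36° = 8.82, north 15.0 cos 36° = 12.14
Summing: 8.82 mi east, 12.14 mi north → (8.82, 12.14).

(8.82, 12.14)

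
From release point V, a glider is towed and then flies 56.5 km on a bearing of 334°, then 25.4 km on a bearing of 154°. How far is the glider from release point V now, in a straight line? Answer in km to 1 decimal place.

31.1 km

Leg 1 (334°, 56.5 km): east 56.5 sin 334° = -24.77, north 56.5 cos 334° = 50.78
Leg 2 (154°, 25.4 km): east 25.4 sin 154° = 11.13, north 25.4 cos 154° = -22.83
Net: -13.63 east, 27.95 north. Distance = √((-13.63)² + (27.95)²) = 31.100 km.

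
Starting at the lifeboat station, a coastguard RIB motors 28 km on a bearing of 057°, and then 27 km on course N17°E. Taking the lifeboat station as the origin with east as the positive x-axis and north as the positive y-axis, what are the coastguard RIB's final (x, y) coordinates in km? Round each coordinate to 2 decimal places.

Leg 1 (057°, 28 km): east 28 sin 57° = 23.48, north 28 cos 57° = 15.25
Leg 2 (N17°E, 27 km): east 27 sin 17° = 7.89, north 27 cos 17° = 25.82
Summing: 31.38 km east, 41.07 km north → (31.38, 41.07).

(31.38, 41.07)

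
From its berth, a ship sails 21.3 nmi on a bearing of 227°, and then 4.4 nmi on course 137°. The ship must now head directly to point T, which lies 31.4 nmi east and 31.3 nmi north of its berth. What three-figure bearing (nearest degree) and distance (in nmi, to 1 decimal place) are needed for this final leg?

042°, 65.9 nmi

Leg 1 (227°, 21.3 nmi): east 21.3 sin 227° = -15.58, north 21.3 cos 227° = -14.53
Leg 2 (137°, 4.4 nmi): east 4.4 sin 137° = 3.00, north 4.4 cos 137° = -3.22
Current position: (-12.58, -17.74). Target: (31.4, 31.3). Remaining: Δeast = 43.98, Δnorth = 49.04.
Bearing = atan2(43.98, 49.04) mod 360° = 41.88°; distance = √((43.98)² + (49.04)²) = 65.874 nmi.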